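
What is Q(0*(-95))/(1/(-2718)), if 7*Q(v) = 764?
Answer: -2076552/7 ≈ -2.9665e+5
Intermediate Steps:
Q(v) = 764/7 (Q(v) = (⅐)*764 = 764/7)
Q(0*(-95))/(1/(-2718)) = 764/(7*(1/(-2718))) = 764/(7*(-1/2718)) = (764/7)*(-2718) = -2076552/7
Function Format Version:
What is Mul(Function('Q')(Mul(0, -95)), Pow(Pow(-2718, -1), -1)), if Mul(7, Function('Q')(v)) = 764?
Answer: Rational(-2076552, 7) ≈ -2.9665e+5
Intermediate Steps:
Function('Q')(v) = Rational(764, 7) (Function('Q')(v) = Mul(Rational(1, 7), 764) = Rational(764, 7))
Mul(Function('Q')(Mul(0, -95)), Pow(Pow(-2718, -1), -1)) = Mul(Rational(764, 7), Pow(Pow(-2718, -1), -1)) = Mul(Rational(764, 7), Pow(Rational(-1, 2718), -1)) = Mul(Rational(764, 7), -2718) = Rational(-2076552, 7)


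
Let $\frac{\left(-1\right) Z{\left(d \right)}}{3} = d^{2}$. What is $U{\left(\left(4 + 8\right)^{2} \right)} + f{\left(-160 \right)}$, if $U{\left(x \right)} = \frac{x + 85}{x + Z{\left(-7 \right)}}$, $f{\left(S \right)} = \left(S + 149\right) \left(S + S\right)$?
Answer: $\frac{10331}{3} \approx 3443.7$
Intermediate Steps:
$f{\left(S \right)} = 2 S \left(149 + S\right)$ ($f{\left(S \right)} = \left(149 + S\right) 2 S = 2 S \left(149 + S\right)$)
$Z{\left(d \right)} = - 3 d^{2}$
$U{\left(x \right)} = \frac{85 + x}{-147 + x}$ ($U{\left(x \right)} = \frac{x + 85}{x - 3 \left(-7\right)^{2}} = \frac{85 + x}{x - 147} = \frac{85 + x}{-147 + x}$)
$U{\left(\left(4 + 8\right)^{2} \right)} + f{\left(-160 \right)} = \frac{85 + \left(4 + 8\right)^{2}}{-147 + \left(4 + 8\right)^{2}} + 2 \left(-160\right) \left(149 - 160\right) = \frac{85 + 12^{2}}{-147 + 12^{2}} + 2 \left(-160\right) \left(-11\right) = \frac{85 + 144}{-147 + 144} + 3520 = \frac{1}{-3} \cdot 229 + 3520 = \left(- \frac{1}{3}\right) 229 + 3520 = - \frac{229}{3} + 3520 = \frac{10331}{3}$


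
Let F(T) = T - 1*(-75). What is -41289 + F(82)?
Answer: -41132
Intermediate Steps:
F(T) = 75 + T (F(T) = T + 75 = 75 + T)
-41289 + F(82) = -41289 + (75 + 82) = -41289 + 157 = -41132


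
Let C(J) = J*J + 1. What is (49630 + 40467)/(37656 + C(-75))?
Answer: 90097/43282 ≈ 2.0816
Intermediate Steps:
C(J) = 1 + J**2 (C(J) = J**2 + 1 = 1 + J**2)
(49630 + 40467)/(37656 + C(-75)) = (49630 + 40467)/(37656 + (1 + (-75)**2)) = 90097/(37656 + (1 + 5625)) = 90097/(37656 + 5626) = 90097/43282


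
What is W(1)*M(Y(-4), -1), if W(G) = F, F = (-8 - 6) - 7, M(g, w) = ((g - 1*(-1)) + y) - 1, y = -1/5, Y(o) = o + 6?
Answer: -189/5 ≈ -37.800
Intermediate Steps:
Y(o) = 6 + o
y = -1/5 (y = -1*1/5 = -1/5 ≈ -0.20000)
M(g, w) = -1/5 + g (M(g, w) = ((g - 1*(-1)) - 1/5) - 1 = ((g + 1) - 1/5) - 1 = ((1 + g) - 1/5) - 1 = (4/5 + g) - 1 = -1/5 + g)
F = -21 (F = -14 - 7 = -21)
W(G) = -21
W(1)*M(Y(-4), -1) = -21*(-1/5 + (6 - 4)) = -21*(-1/5 + 2) = -21*9/5 = -189/5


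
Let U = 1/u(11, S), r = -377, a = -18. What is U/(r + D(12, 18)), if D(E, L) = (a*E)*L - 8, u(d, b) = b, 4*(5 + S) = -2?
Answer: 2/47003 ≈ 4.2550e-5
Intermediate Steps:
S = -11/2 (S = -5 + (¼)*(-2) = -5 - ½ = -11/2 ≈ -5.5000)
D(E, L) = -8 - 18*E*L (D(E, L) = (-18*E)*L - 8 = -18*E*L - 8 = -8 - 18*E*L)
U = -2/11 (U = 1/(-11/2) = -2/11 ≈ -0.18182)
U/(r + D(12, 18)) = -2/11/(-377 + (-8 - 18*12*18)) = -2/11/(-377 + (-8 - 3888)) = -2/11/(-377 - 3896) = -2/11/(-4273) = -1/4273*(-2/11) = 2/47003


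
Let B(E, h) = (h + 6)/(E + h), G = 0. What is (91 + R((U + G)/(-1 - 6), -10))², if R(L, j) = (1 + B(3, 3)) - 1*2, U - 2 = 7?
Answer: 33489/4 ≈ 8372.3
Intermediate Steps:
U = 9 (U = 2 + 7 = 9)
B(E, h) = (6 + h)/(E + h)
R(L, j) = ½ (R(L, j) = (1 + (6 + 3)/(3 + 3)) - 1*2 = (1 + 9/6) - 2 = (1 + (⅙)*9) - 2 = (1 + 3/2) - 2 = 5/2 - 2 = ½)
(91 + R((U + G)/(-1 - 6), -10))² = (91 + ½)² = (183/2)² = 33489/4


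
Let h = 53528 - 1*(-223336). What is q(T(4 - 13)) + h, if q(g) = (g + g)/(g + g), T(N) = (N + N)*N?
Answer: 276865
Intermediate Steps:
T(N) = 2*N² (T(N) = (2*N)*N = 2*N²)
h = 276864 (h = 53528 + 223336 = 276864)
q(g) = 1 (q(g) = (2*g)/((2*g)) = (2*g)*(1/(2*g)) = 1)
q(T(4 - 13)) + h = 1 + 276864 = 276865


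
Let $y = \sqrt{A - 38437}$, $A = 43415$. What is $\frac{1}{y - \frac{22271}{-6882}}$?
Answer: $- \frac{153269022}{235271660231} + \frac{47361924 \sqrt{4978}}{235271660231} \approx 0.013552$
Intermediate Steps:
$y = \sqrt{4978}$ ($y = \sqrt{43415 - 38437} = \sqrt{4978} \approx 70.555$)
$\frac{1}{y - \frac{22271}{-6882}} = \frac{1}{\sqrt{4978} - \frac{22271}{-6882}} = \frac{1}{\sqrt{4978} - - \frac{22271}{6882}} = \frac{1}{\sqrt{4978} + \frac{22271}{6882}} = \frac{1}{\frac{22271}{6882} + \sqrt{4978}}$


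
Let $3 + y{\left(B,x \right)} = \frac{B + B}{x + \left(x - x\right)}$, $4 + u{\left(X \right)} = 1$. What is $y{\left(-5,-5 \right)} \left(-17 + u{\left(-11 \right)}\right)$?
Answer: $20$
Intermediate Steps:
$u{\left(X \right)} = -3$ ($u{\left(X \right)} = -4 + 1 = -3$)
$y{\left(B,x \right)} = -3 + \frac{2 B}{x}$ ($y{\left(B,x \right)} = -3 + \frac{B + B}{x + \left(x - x\right)} = -3 + \frac{2 B}{x + 0} = -3 + \frac{2 B}{x}$)
$y{\left(-5,-5 \right)} \left(-17 + u{\left(-11 \right)}\right) = \left(-3 + 2 \left(-5\right) \frac{1}{-5}\right) \left(-17 - 3\right) = \left(-3 + 2 \left(-5\right) \left(- \frac{1}{5}\right)\right) \left(-20\right) = \left(-3 + 2\right) \left(-20\right) = \left(-1\right) \left(-20\right) = 20$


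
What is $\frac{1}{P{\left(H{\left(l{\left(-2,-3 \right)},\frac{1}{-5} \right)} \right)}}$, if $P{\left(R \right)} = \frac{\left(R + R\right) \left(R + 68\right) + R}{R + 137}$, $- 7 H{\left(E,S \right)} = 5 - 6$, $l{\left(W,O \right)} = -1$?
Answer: $\frac{6720}{961} \approx 6.9927$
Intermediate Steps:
$H{\left(E,S \right)} = \frac{1}{7}$ ($H{\left(E,S \right)} = - \frac{5 - 6}{7} = \left(- \frac{1}{7}\right) \left(-1\right) = \frac{1}{7}$)
$P{\left(R \right)} = \frac{R + 2 R \left(68 + R\right)}{137 + R}$ ($P{\left(R \right)} = \frac{2 R \left(68 + R\right) + R}{137 + R} = \frac{R + 2 R \left(68 + R\right)}{137 + R}$)
$\frac{1}{P{\left(H{\left(l{\left(-2,-3 \right)},\frac{1}{-5} \right)} \right)}} = \frac{1}{\frac{1}{7} \frac{1}{137 + \frac{1}{7}} \left(137 + 2 \cdot \frac{1}{7}\right)} = \frac{1}{\frac{1}{7} \frac{1}{\frac{960}{7}} \left(137 + \frac{2}{7}\right)} = \frac{1}{\frac{1}{7} \cdot \frac{7}{960} \cdot \frac{961}{7}} = \frac{1}{\frac{961}{6720}} = \frac{6720}{961}$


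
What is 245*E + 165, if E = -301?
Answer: -73580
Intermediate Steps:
245*E + 165 = 245*(-301) + 165 = -73745 + 165 = -73580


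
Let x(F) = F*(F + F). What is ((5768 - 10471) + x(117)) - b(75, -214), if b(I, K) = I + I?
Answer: 22525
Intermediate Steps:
b(I, K) = 2*I
x(F) = 2*F**2 (x(F) = F*(2*F) = 2*F**2)
((5768 - 10471) + x(117)) - b(75, -214) = ((5768 - 10471) + 2*117**2) - 2*75 = (-4703 + 2*13689) - 1*150 = (-4703 + 27378) - 150 = 22675 - 150 = 22525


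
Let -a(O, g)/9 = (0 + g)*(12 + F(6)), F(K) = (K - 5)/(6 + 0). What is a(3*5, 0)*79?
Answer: 0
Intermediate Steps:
F(K) = -⅚ + K/6 (F(K) = (-5 + K)/6 = (-5 + K)*(⅙) = -⅚ + K/6)
a(O, g) = -219*g/2 (a(O, g) = -9*(0 + g)*(12 + (-⅚ + (⅙)*6)) = -9*g*(12 + (-⅚ + 1)) = -9*g*(12 + ⅙) = -9*g*73/6 = -219*g/2)
a(3*5, 0)*79 = -219/2*0*79 = 0*79 = 0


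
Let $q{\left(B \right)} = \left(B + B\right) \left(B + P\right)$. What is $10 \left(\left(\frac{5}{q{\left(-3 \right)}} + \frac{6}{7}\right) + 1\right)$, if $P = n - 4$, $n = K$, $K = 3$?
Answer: $\frac{1735}{84} \approx 20.655$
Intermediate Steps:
$n = 3$
$P = -1$ ($P = 3 - 4 = -1$)
$q{\left(B \right)} = 2 B \left(-1 + B\right)$ ($q{\left(B \right)} = \left(B + B\right) \left(B - 1\right) = 2 B \left(-1 + B\right)$)
$10 \left(\left(\frac{5}{q{\left(-3 \right)}} + \frac{6}{7}\right) + 1\right) = 10 \left(\left(\frac{5}{2 \left(-3\right) \left(-1 - 3\right)} + \frac{6}{7}\right) + 1\right) = 10 \left(\left(\frac{5}{2 \left(-3\right) \left(-4\right)} + 6 \cdot \frac{1}{7}\right) + 1\right) = 10 \left(\left(\frac{5}{24} + \frac{6}{7}\right) + 1\right) = 10 \left(\frac{179}{168} + 1\right) = 10 \cdot \frac{347}{168} = \frac{1735}{84}$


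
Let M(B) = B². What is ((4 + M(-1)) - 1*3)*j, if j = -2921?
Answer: -5842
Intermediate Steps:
((4 + M(-1)) - 1*3)*j = ((4 + (-1)²) - 1*3)*(-2921) = ((4 + 1) - 3)*(-2921) = (5 - 3)*(-2921) = 2*(-2921) = -5842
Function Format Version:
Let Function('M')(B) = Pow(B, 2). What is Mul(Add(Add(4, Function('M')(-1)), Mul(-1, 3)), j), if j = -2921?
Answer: -5842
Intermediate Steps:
Mul(Add(Add(4, Function('M')(-1)), Mul(-1, 3)), j) = Mul(Add(Add(4, Pow(-1, 2)), Mul(-1, 3)), -2921) = Mul(Add(Add(4, 1), -3), -2921) = Mul(Add(5, -3), -2921) = Mul(2, -2921) = -5842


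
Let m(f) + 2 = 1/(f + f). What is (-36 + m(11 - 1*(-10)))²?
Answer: 2544025/1764 ≈ 1442.2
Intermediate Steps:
m(f) = -2 + 1/(2*f) (m(f) = -2 + 1/(f + f) = -2 + 1/(2*f))
(-36 + m(11 - 1*(-10)))² = (-36 + (-2 + 1/(2*(11 - 1*(-10)))))² = (-36 + (-2 + 1/(2*(11 + 10))))² = (-36 + (-2 + (½)/21))² = (-36 + (-2 + (½)*(1/21)))² = (-36 + (-2 + 1/42))² = (-36 - 83/42)² = (-1595/42)² = 2544025/1764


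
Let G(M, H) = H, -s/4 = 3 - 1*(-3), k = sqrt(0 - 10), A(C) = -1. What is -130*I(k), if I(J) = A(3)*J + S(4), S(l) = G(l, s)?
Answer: 3120 + 130*I*sqrt(10) ≈ 3120.0 + 411.1*I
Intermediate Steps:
k = I*sqrt(10) (k = sqrt(-10) = I*sqrt(10) ≈ 3.1623*I)
s = -24 (s = -4*(3 - 1*(-3)) = -4*(3 + 3) = -4*6 = -24)
S(l) = -24
I(J) = -24 - J (I(J) = -J - 24 = -24 - J)
-130*I(k) = -130*(-24 - I*sqrt(10)) = 3120 + 130*I*sqrt(10)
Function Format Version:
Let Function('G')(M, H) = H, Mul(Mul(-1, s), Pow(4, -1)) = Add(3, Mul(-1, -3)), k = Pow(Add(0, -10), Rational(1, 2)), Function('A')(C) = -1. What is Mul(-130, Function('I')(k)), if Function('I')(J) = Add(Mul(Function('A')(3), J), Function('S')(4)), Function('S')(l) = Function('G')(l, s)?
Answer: Add(3120, Mul(130, I, Pow(10, Rational(1, 2)))) ≈ Add(3120.0, Mul(411.10, I))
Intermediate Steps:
k = Mul(I, Pow(10, Rational(1, 2))) (k = Pow(-10, Rational(1, 2)) = Mul(I, Pow(10, Rational(1, 2))) ≈ Mul(3.1623, I))
s = -24 (s = Mul(-4, Add(3, Mul(-1, -3))) = Mul(-4, Add(3, 3)) = Mul(-4, 6) = -24)
Function('S')(l) = -24
Function('I')(J) = Add(-24, Mul(-1, J)) (Function('I')(J) = Add(Mul(-1, J), -24) = Add(-24, Mul(-1, J)))
Mul(-130, Function('I')(k)) = Mul(-130, Add(-24, Mul(-1, Mul(I, Pow(10, Rational(1, 2)))))) = Mul(-130, Add(-24, Mul(-1, I, Pow(10, Rational(1, 2))))) = Add(3120, Mul(130, I, Pow(10, Rational(1, 2))))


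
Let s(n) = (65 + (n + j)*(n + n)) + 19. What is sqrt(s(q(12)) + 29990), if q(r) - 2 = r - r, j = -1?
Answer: 3*sqrt(3342) ≈ 173.43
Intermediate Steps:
q(r) = 2 (q(r) = 2 + (r - r) = 2 + 0 = 2)
s(n) = 84 + 2*n*(-1 + n) (s(n) = (65 + (n - 1)*(n + n)) + 19 = (65 + (-1 + n)*(2*n)) + 19 = (65 + 2*n*(-1 + n)) + 19 = 84 + 2*n*(-1 + n))
sqrt(s(q(12)) + 29990) = sqrt((84 - 2*2 + 2*2**2) + 29990) = sqrt((84 - 4 + 2*4) + 29990) = sqrt((84 - 4 + 8) + 29990) = sqrt(88 + 29990) = sqrt(30078) = 3*sqrt(3342)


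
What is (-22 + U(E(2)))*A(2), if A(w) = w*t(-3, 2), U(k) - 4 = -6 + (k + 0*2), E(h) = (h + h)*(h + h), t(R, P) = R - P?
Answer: 80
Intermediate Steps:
E(h) = 4*h**2 (E(h) = (2*h)*(2*h) = 4*h**2)
U(k) = -2 + k (U(k) = 4 + (-6 + (k + 0*2)) = 4 + (-6 + (k + 0)) = 4 + (-6 + k) = -2 + k)
A(w) = -5*w (A(w) = w*(-3 - 1*2) = w*(-3 - 2) = w*(-5) = -5*w)
(-22 + U(E(2)))*A(2) = (-22 + (-2 + 4*2**2))*(-5*2) = (-22 + (-2 + 4*4))*(-10) = (-22 + (-2 + 16))*(-10) = (-22 + 14)*(-10) = -8*(-10) = 80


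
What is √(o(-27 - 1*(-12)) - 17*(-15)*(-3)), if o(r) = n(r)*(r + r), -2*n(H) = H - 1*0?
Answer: 3*I*√110 ≈ 31.464*I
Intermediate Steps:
n(H) = -H/2 (n(H) = -(H - 1*0)/2 = -(H + 0)/2 = -H/2)
o(r) = -r² (o(r) = (-r/2)*(r + r) = (-r/2)*(2*r) = -r²)
√(o(-27 - 1*(-12)) - 17*(-15)*(-3)) = √(-(-27 - 1*(-12))² - 17*(-15)*(-3)) = √(-(-27 + 12)² + 255*(-3)) = √(-1*(-15)² - 765) = √(-1*225 - 765) = √(-225 - 765) = √(-990) = 3*I*√110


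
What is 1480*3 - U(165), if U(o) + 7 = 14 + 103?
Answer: 4330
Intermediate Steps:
U(o) = 110 (U(o) = -7 + (14 + 103) = -7 + 117 = 110)
1480*3 - U(165) = 1480*3 - 1*110 = 4440 - 110 = 4330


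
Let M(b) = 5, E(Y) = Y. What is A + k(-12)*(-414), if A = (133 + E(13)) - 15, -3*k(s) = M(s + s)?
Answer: 821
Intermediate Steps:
k(s) = -5/3 (k(s) = -⅓*5 = -5/3)
A = 131 (A = (133 + 13) - 15 = 146 - 15 = 131)
A + k(-12)*(-414) = 131 - 5/3*(-414) = 131 + 690 = 821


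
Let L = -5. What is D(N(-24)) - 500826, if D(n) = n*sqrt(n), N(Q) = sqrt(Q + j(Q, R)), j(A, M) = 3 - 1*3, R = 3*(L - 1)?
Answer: -500826 + 4*2**(1/4)*3**(3/4)*I**(3/2) ≈ -5.0083e+5 + 7.6673*I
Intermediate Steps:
R = -18 (R = 3*(-5 - 1) = 3*(-6) = -18)
j(A, M) = 0 (j(A, M) = 3 - 3 = 0)
N(Q) = sqrt(Q) (N(Q) = sqrt(Q + 0) = sqrt(Q))
D(n) = n**(3/2)
D(N(-24)) - 500826 = (sqrt(-24))**(3/2) - 500826 = (2*I*sqrt(6))**(3/2) - 500826 = 4*2**(1/4)*3**(3/4)*I**(3/2) - 500826 = -500826 + 4*2**(1/4)*3**(3/4)*I**(3/2)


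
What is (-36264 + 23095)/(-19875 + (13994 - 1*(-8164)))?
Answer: -13169/2283 ≈ -5.7683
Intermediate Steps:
(-36264 + 23095)/(-19875 + (13994 - 1*(-8164))) = -13169/(-19875 + (13994 + 8164)) = -13169/(-19875 + 22158) = -13169/2283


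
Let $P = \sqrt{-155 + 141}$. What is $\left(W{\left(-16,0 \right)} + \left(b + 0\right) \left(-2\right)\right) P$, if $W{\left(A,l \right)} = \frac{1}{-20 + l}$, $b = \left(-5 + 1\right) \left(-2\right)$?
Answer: $- \frac{321 i \sqrt{14}}{20} \approx - 60.054 i$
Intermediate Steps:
$b = 8$ ($b = \left(-4\right) \left(-2\right) = 8$)
$P = i \sqrt{14}$ ($P = \sqrt{-14} = i \sqrt{14} \approx 3.7417 i$)
$\left(W{\left(-16,0 \right)} + \left(b + 0\right) \left(-2\right)\right) P = \left(\frac{1}{-20 + 0} + \left(8 + 0\right) \left(-2\right)\right) i \sqrt{14} = \left(\frac{1}{-20} + 8 \left(-2\right)\right) i \sqrt{14} = \left(- \frac{1}{20} - 16\right) i \sqrt{14} = - \frac{321 i \sqrt{14}}{20}$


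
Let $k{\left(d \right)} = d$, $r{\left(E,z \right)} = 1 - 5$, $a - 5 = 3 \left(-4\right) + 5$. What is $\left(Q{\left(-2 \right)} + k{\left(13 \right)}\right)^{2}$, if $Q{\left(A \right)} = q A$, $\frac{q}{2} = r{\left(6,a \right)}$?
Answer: $841$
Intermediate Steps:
$a = -2$ ($a = 5 + \left(3 \left(-4\right) + 5\right) = 5 + \left(-12 + 5\right) = 5 - 7 = -2$)
$r{\left(E,z \right)} = -4$ ($r{\left(E,z \right)} = 1 - 5 = -4$)
$q = -8$ ($q = 2 \left(-4\right) = -8$)
$Q{\left(A \right)} = - 8 A$
$\left(Q{\left(-2 \right)} + k{\left(13 \right)}\right)^{2} = \left(\left(-8\right) \left(-2\right) + 13\right)^{2} = \left(16 + 13\right)^{2} = 29^{2} = 841$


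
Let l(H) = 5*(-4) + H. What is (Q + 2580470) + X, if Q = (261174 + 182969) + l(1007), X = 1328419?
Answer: 4354019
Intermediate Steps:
l(H) = -20 + H
Q = 445130 (Q = (261174 + 182969) + (-20 + 1007) = 444143 + 987 = 445130)
(Q + 2580470) + X = (445130 + 2580470) + 1328419 = 3025600 + 1328419 = 4354019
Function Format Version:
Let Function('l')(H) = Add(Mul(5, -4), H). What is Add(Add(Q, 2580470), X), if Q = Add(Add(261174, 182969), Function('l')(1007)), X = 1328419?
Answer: 4354019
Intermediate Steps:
Function('l')(H) = Add(-20, H)
Q = 445130 (Q = Add(Add(261174, 182969), Add(-20, 1007)) = Add(444143, 987) = 445130)
Add(Add(Q, 2580470), X) = Add(Add(445130, 2580470), 1328419) = Add(3025600, 1328419) = 4354019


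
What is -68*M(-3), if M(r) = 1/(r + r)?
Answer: 34/3 ≈ 11.333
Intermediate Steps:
M(r) = 1/(2*r)
-68*M(-3) = -34/(-3) = -34*(-1)/3 = -68*(-1/6) = 34/3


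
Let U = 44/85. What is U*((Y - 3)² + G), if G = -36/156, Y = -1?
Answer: 1804/221 ≈ 8.1629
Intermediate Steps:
G = -3/13 (G = -36*1/156 = -3/13 ≈ -0.23077)
U = 44/85 (U = 44*(1/85) = 44/85 ≈ 0.51765)
U*((Y - 3)² + G) = 44*((-1 - 3)² - 3/13)/85 = 44*((-4)² - 3/13)/85 = 44*(16 - 3/13)/85 = (44/85)*(205/13) = 1804/221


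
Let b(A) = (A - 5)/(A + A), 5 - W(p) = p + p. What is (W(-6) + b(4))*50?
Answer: 3375/4 ≈ 843.75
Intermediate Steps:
W(p) = 5 - 2*p (W(p) = 5 - (p + p) = 5 - 2*p)
b(A) = (-5 + A)/(2*A) (b(A) = (-5 + A)/((2*A)) = (-5 + A)*(1/(2*A)) = (-5 + A)/(2*A))
(W(-6) + b(4))*50 = ((5 - 2*(-6)) + (½)*(-5 + 4)/4)*50 = ((5 + 12) + (½)*(¼)*(-1))*50 = (17 - ⅛)*50 = (135/8)*50 = 3375/4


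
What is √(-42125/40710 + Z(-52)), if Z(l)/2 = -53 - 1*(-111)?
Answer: 7*√155536626/8142 ≈ 10.722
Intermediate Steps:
Z(l) = 116 (Z(l) = 2*(-53 - 1*(-111)) = 2*(-53 + 111) = 2*58 = 116)
√(-42125/40710 + Z(-52)) = √(-42125/40710 + 116) = √(-42125*1/40710 + 116) = √(-8425/8142 + 116) = √(936047/8142) = 7*√155536626/8142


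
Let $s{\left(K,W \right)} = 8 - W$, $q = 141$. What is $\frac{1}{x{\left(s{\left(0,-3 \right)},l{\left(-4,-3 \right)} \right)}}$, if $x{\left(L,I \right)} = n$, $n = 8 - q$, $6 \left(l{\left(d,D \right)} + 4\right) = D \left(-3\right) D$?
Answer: $- \frac{1}{133} \approx -0.0075188$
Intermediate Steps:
$l{\left(d,D \right)} = -4 - \frac{D^{2}}{2}$ ($l{\left(d,D \right)} = -4 + \frac{D \left(-3\right) D}{6} = -4 + \frac{- 3 D D}{6} = -4 + \frac{\left(-3\right) D^{2}}{6} = -4 - \frac{D^{2}}{2}$)
$n = -133$ ($n = 8 - 141 = -133$)
$x{\left(L,I \right)} = -133$
$\frac{1}{x{\left(s{\left(0,-3 \right)},l{\left(-4,-3 \right)} \right)}} = \frac{1}{-133} = - \frac{1}{133}$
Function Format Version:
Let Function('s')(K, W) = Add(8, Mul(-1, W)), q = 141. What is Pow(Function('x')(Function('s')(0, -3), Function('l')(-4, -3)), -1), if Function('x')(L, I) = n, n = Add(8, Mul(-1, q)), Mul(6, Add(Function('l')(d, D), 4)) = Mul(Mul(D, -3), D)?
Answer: Rational(-1, 133) ≈ -0.0075188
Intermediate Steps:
Function('l')(d, D) = Add(-4, Mul(Rational(-1, 2), Pow(D, 2))) (Function('l')(d, D) = Add(-4, Mul(Rational(1, 6), Mul(Mul(D, -3), D))) = Add(-4, Mul(Rational(1, 6), Mul(Mul(-3, D), D))) = Add(-4, Mul(Rational(1, 6), Mul(-3, Pow(D, 2)))) = Add(-4, Mul(Rational(-1, 2), Pow(D, 2))))
n = -133 (n = Add(8, Mul(-1, 141)) = Add(8, -141) = -133)
Function('x')(L, I) = -133
Pow(Function('x')(Function('s')(0, -3), Function('l')(-4, -3)), -1) = Pow(-133, -1) = Rational(-1, 133)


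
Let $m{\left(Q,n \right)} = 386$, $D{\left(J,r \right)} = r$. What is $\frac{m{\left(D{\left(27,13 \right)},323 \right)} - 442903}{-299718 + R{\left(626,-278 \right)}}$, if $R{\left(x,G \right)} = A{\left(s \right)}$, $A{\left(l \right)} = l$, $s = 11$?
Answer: $\frac{442517}{299707} \approx 1.4765$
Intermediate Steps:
$R{\left(x,G \right)} = 11$
$\frac{m{\left(D{\left(27,13 \right)},323 \right)} - 442903}{-299718 + R{\left(626,-278 \right)}} = \frac{386 - 442903}{-299718 + 11} = - \frac{442517}{-299707} = \left(-442517\right) \left(- \frac{1}{299707}\right) = \frac{442517}{299707}$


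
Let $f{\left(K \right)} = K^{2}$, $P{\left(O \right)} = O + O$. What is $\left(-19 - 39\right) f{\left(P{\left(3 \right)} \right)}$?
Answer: $-2088$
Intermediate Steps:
$P{\left(O \right)} = 2 O$
$\left(-19 - 39\right) f{\left(P{\left(3 \right)} \right)} = \left(-19 - 39\right) \left(2 \cdot 3\right)^{2} = - 58 \cdot 6^{2} = \left(-58\right) 36 = -2088$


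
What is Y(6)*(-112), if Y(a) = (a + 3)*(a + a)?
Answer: -12096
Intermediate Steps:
Y(a) = 2*a*(3 + a) (Y(a) = (3 + a)*(2*a) = 2*a*(3 + a))
Y(6)*(-112) = (2*6*(3 + 6))*(-112) = (2*6*9)*(-112) = 108*(-112) = -12096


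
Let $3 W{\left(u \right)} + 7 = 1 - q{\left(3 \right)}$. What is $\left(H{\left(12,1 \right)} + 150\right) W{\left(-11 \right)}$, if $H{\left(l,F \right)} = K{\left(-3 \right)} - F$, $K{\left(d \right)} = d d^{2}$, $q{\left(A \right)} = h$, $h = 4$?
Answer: $- \frac{1220}{3} \approx -406.67$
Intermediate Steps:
$q{\left(A \right)} = 4$
$K{\left(d \right)} = d^{3}$
$H{\left(l,F \right)} = -27 - F$ ($H{\left(l,F \right)} = \left(-3\right)^{3} - F = -27 - F$)
$W{\left(u \right)} = - \frac{10}{3}$ ($W{\left(u \right)} = - \frac{7}{3} + \frac{1 - 4}{3} = - \frac{7}{3} + \frac{1}{3} \left(-3\right) = - \frac{7}{3} - 1 = - \frac{10}{3}$)
$\left(H{\left(12,1 \right)} + 150\right) W{\left(-11 \right)} = \left(\left(-27 - 1\right) + 150\right) \left(- \frac{10}{3}\right) = \left(-28 + 150\right) \left(- \frac{10}{3}\right) = 122 \left(- \frac{10}{3}\right) = - \frac{1220}{3}$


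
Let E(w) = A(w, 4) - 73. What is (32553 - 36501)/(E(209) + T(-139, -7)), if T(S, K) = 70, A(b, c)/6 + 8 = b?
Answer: -1316/401 ≈ -3.2818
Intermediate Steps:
A(b, c) = -48 + 6*b
E(w) = -121 + 6*w (E(w) = (-48 + 6*w) - 73 = -121 + 6*w)
(32553 - 36501)/(E(209) + T(-139, -7)) = (32553 - 36501)/((-121 + 6*209) + 70) = -3948/((-121 + 1254) + 70) = -3948/(1133 + 70) = -3948/1203 = -3948*1/1203 = -1316/401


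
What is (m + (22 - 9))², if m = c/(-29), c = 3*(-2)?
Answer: 146689/841 ≈ 174.42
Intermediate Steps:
c = -6
m = 6/29 (m = -6/(-29) = -6*(-1/29) = 6/29 ≈ 0.20690)
(m + (22 - 9))² = (6/29 + (22 - 9))² = (6/29 + 13)² = (383/29)² = 146689/841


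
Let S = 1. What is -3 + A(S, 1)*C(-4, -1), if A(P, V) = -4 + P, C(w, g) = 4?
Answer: -15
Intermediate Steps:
-3 + A(S, 1)*C(-4, -1) = -3 + (-4 + 1)*4 = -3 - 3*4 = -3 - 12 = -15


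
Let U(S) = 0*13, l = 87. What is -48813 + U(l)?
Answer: -48813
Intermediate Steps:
U(S) = 0
-48813 + U(l) = -48813 + 0 = -48813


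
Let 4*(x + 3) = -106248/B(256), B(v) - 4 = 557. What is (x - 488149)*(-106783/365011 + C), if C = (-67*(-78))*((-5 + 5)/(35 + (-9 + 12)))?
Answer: 9748570104674/68257057 ≈ 1.4282e+5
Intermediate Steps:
B(v) = 561 (B(v) = 4 + 557 = 561)
x = -9415/187 (x = -3 + (-106248/561)/4 = -3 + (-106248*1/561)/4 = -3 + (1/4)*(-35416/187) = -3 - 8854/187 = -9415/187 ≈ -50.348)
C = 0 (C = 5226*(0/(35 + 3)) = 5226*(0/38) = 5226*(0*(1/38)) = 5226*0 = 0)
(x - 488149)*(-106783/365011 + C) = (-9415/187 - 488149)*(-106783/365011 + 0) = -91293278*(-106783*1/365011 + 0)/187 = -91293278*(-106783/365011 + 0)/187 = -91293278/187*(-106783/365011) = 9748570104674/68257057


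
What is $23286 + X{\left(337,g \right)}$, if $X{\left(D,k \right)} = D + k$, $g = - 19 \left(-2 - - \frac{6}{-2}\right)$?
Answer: $23718$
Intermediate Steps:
$g = 95$ ($g = - 19 \left(-2 - \left(-6\right) \left(- \frac{1}{2}\right)\right) = - 19 \left(-2 - 3\right) = \left(-19\right) \left(-5\right) = 95$)
$23286 + X{\left(337,g \right)} = 23286 + \left(337 + 95\right) = 23286 + 432 = 23718$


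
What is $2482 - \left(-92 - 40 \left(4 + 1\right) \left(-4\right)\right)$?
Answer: $1774$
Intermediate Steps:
$2482 - \left(-92 - 40 \left(4 + 1\right) \left(-4\right)\right) = 2482 - \left(-92 - 40 \cdot 5 \left(-4\right)\right) = 2482 - \left(-92 - -800\right) = 2482 - \left(-92 + 800\right) = 2482 - 708 = 1774$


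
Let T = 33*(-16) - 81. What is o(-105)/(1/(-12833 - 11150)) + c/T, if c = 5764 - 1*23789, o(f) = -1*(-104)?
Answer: -216995609/87 ≈ -2.4942e+6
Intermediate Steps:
T = -609 (T = -528 - 81 = -609)
o(f) = 104
c = -18025 (c = 5764 - 23789 = -18025)
o(-105)/(1/(-12833 - 11150)) + c/T = 104/(1/(-12833 - 11150)) - 18025/(-609) = 104/(1/(-23983)) - 18025*(-1/609) = 104/(-1/23983) + 2575/87 = 104*(-23983) + 2575/87 = -2494232 + 2575/87 = -216995609/87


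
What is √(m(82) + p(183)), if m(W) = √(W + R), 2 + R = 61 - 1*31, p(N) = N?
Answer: √(183 + √110) ≈ 13.910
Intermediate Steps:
R = 28 (R = -2 + (61 - 1*31) = -2 + (61 - 31) = -2 + 30 = 28)
m(W) = √(28 + W) (m(W) = √(W + 28) = √(28 + W))
√(m(82) + p(183)) = √(√(28 + 82) + 183) = √(√110 + 183) = √(183 + √110)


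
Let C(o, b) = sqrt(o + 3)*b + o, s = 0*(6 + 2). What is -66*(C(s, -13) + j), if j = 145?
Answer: -9570 + 858*sqrt(3) ≈ -8083.9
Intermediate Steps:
s = 0 (s = 0*8 = 0)
C(o, b) = o + b*sqrt(3 + o) (C(o, b) = sqrt(3 + o)*b + o = b*sqrt(3 + o) + o = o + b*sqrt(3 + o))
-66*(C(s, -13) + j) = -66*((0 - 13*sqrt(3 + 0)) + 145) = -66*((0 - 13*sqrt(3)) + 145) = -66*(-13*sqrt(3) + 145) = -66*(145 - 13*sqrt(3)) = -9570 + 858*sqrt(3)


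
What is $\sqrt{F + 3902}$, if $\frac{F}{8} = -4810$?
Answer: $3 i \sqrt{3842} \approx 185.95 i$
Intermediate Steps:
$F = -38480$ ($F = 8 \left(-4810\right) = -38480$)
$\sqrt{F + 3902} = \sqrt{-38480 + 3902} = \sqrt{-34578} = 3 i \sqrt{3842}$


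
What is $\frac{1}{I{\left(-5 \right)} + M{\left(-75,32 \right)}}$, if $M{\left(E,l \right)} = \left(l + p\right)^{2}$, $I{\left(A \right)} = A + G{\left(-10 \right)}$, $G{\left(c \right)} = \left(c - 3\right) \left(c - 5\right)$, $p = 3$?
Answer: $\frac{1}{1415} \approx 0.00070671$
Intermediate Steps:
$G{\left(c \right)} = \left(-5 + c\right) \left(-3 + c\right)$ ($G{\left(c \right)} = \left(-3 + c\right) \left(-5 + c\right) = \left(-5 + c\right) \left(-3 + c\right)$)
$I{\left(A \right)} = 195 + A$ ($I{\left(A \right)} = A + \left(15 + \left(-10\right)^{2} - -80\right) = A + \left(15 + 100 + 80\right) = A + 195 = 195 + A$)
$M{\left(E,l \right)} = \left(3 + l\right)^{2}$ ($M{\left(E,l \right)} = \left(l + 3\right)^{2} = \left(3 + l\right)^{2}$)
$\frac{1}{I{\left(-5 \right)} + M{\left(-75,32 \right)}} = \frac{1}{\left(195 - 5\right) + \left(3 + 32\right)^{2}} = \frac{1}{190 + 35^{2}} = \frac{1}{190 + 1225} = \frac{1}{1415}$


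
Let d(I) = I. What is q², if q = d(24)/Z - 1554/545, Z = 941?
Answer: 2100279186756/263009994025 ≈ 7.9855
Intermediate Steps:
q = -1449234/512845 (q = 24/941 - 1554/545 = -1449234/512845 ≈ -2.8259)
q² = (-1449234/512845)² = 2100279186756/263009994025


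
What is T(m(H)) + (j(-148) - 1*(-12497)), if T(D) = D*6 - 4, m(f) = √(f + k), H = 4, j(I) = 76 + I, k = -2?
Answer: 12421 + 6*√2 ≈ 12429.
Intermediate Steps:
m(f) = √(-2 + f) (m(f) = √(f - 2) = √(-2 + f))
T(D) = -4 + 6*D (T(D) = 6*D - 4 = -4 + 6*D)
T(m(H)) + (j(-148) - 1*(-12497)) = (-4 + 6*√(-2 + 4)) + ((76 - 148) - 1*(-12497)) = (-4 + 6*√2) + (-72 + 12497) = (-4 + 6*√2) + 12425 = 12421 + 6*√2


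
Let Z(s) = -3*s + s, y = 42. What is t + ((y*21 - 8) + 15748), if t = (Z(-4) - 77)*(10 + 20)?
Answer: 14552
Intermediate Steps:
Z(s) = -2*s
t = -2070 (t = (-2*(-4) - 77)*(10 + 20) = (8 - 77)*30 = -69*30 = -2070)
t + ((y*21 - 8) + 15748) = -2070 + ((42*21 - 8) + 15748) = -2070 + ((882 - 8) + 15748) = -2070 + (874 + 15748) = -2070 + 16622 = 14552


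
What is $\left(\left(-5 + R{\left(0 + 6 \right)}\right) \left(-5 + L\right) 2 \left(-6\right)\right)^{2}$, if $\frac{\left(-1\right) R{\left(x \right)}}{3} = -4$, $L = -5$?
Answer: $705600$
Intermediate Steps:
$R{\left(x \right)} = 12$ ($R{\left(x \right)} = \left(-3\right) \left(-4\right) = 12$)
$\left(\left(-5 + R{\left(0 + 6 \right)}\right) \left(-5 + L\right) 2 \left(-6\right)\right)^{2} = \left(\left(-5 + 12\right) \left(-5 - 5\right) 2 \left(-6\right)\right)^{2} = \left(7 \left(-10\right) 2 \left(-6\right)\right)^{2} = \left(\left(-70\right) 2 \left(-6\right)\right)^{2} = \left(\left(-140\right) \left(-6\right)\right)^{2} = 840^{2} = 705600$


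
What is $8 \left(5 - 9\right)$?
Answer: $-32$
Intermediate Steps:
$8 \left(5 - 9\right) = 8 \left(-4\right) = -32$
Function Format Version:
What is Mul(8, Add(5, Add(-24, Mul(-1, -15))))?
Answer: -32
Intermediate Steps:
Mul(8, Add(5, Add(-24, Mul(-1, -15)))) = Mul(8, Add(5, Add(-24, 15))) = Mul(8, Add(5, -9)) = Mul(8, -4) = -32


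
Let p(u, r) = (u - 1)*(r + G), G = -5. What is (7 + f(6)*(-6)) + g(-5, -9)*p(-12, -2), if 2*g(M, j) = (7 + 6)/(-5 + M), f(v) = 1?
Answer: -1163/20 ≈ -58.150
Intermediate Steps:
g(M, j) = 13/(2*(-5 + M)) (g(M, j) = ((7 + 6)/(-5 + M))/2 = (13/(-5 + M))/2 = 13/(2*(-5 + M)))
p(u, r) = (-1 + u)*(-5 + r) (p(u, r) = (u - 1)*(r - 5) = (-1 + u)*(-5 + r))
(7 + f(6)*(-6)) + g(-5, -9)*p(-12, -2) = (7 + 1*(-6)) + (13/(2*(-5 - 5)))*(5 - 1*(-2) - 5*(-12) - 2*(-12)) = (7 - 6) + ((13/2)/(-10))*(5 + 2 + 60 + 24) = 1 + ((13/2)*(-⅒))*91 = 1 - 13/20*91 = 1 - 1183/20 = -1163/20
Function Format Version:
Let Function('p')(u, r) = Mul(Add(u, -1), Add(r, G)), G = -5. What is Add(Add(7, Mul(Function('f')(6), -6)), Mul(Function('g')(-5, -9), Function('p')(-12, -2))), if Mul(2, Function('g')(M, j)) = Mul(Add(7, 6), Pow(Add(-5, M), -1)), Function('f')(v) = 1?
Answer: Rational(-1163, 20) ≈ -58.150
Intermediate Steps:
Function('g')(M, j) = Mul(Rational(13, 2), Pow(Add(-5, M), -1)) (Function('g')(M, j) = Mul(Rational(1, 2), Mul(Add(7, 6), Pow(Add(-5, M), -1))) = Mul(Rational(1, 2), Mul(13, Pow(Add(-5, M), -1))) = Mul(Rational(13, 2), Pow(Add(-5, M), -1)))
Function('p')(u, r) = Mul(Add(-1, u), Add(-5, r)) (Function('p')(u, r) = Mul(Add(u, -1), Add(r, -5)) = Mul(Add(-1, u), Add(-5, r)))
Add(Add(7, Mul(Function('f')(6), -6)), Mul(Function('g')(-5, -9), Function('p')(-12, -2))) = Add(Add(7, Mul(1, -6)), Mul(Mul(Rational(13, 2), Pow(Add(-5, -5), -1)), Add(5, Mul(-1, -2), Mul(-5, -12), Mul(-2, -12)))) = Add(Add(7, -6), Mul(Mul(Rational(13, 2), Pow(-10, -1)), Add(5, 2, 60, 24))) = Add(1, Mul(Mul(Rational(13, 2), Rational(-1, 10)), 91)) = Add(1, Mul(Rational(-13, 20), 91)) = Add(1, Rational(-1183, 20)) = Rational(-1163, 20)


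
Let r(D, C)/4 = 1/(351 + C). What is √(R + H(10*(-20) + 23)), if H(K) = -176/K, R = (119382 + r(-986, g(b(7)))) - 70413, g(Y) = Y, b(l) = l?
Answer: √49156703130855/31683 ≈ 221.29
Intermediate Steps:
r(D, C) = 4/(351 + C)
R = 8765453/179 (R = (119382 + 4/(351 + 7)) - 70413 = (119382 + 4/358) - 70413 = (119382 + 4*(1/358)) - 70413 = (119382 + 2/179) - 70413 = 21369380/179 - 70413 = 8765453/179 ≈ 48969.)
√(R + H(10*(-20) + 23)) = √(8765453/179 - 176/(10*(-20) + 23)) = √(8765453/179 - 176/(-200 + 23)) = √(8765453/179 - 176/(-177)) = √(8765453/179 - 176*(-1/177)) = √(8765453/179 + 176/177) = √(1551516685/31683) = √49156703130855/31683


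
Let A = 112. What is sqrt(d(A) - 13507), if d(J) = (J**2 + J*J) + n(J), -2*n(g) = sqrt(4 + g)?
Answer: sqrt(11581 - sqrt(29)) ≈ 107.59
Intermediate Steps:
n(g) = -sqrt(4 + g)/2
d(J) = 2*J**2 - sqrt(4 + J)/2 (d(J) = (J**2 + J*J) - sqrt(4 + J)/2 = (J**2 + J**2) - sqrt(4 + J)/2 = 2*J**2 - sqrt(4 + J)/2)
sqrt(d(A) - 13507) = sqrt((2*112**2 - sqrt(4 + 112)/2) - 13507) = sqrt((2*12544 - sqrt(29)) - 13507) = sqrt((25088 - sqrt(29)) - 13507) = sqrt(11581 - sqrt(29))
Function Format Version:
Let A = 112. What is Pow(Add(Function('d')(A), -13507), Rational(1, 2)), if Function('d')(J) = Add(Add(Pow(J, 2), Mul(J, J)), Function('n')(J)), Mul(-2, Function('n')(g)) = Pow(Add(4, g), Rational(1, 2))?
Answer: Pow(Add(11581, Mul(-1, Pow(29, Rational(1, 2)))), Rational(1, 2)) ≈ 107.59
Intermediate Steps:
Function('n')(g) = Mul(Rational(-1, 2), Pow(Add(4, g), Rational(1, 2)))
Function('d')(J) = Add(Mul(2, Pow(J, 2)), Mul(Rational(-1, 2), Pow(Add(4, J), Rational(1, 2)))) (Function('d')(J) = Add(Add(Pow(J, 2), Mul(J, J)), Mul(Rational(-1, 2), Pow(Add(4, J), Rational(1, 2)))) = Add(Add(Pow(J, 2), Pow(J, 2)), Mul(Rational(-1, 2), Pow(Add(4, J), Rational(1, 2)))) = Add(Mul(2, Pow(J, 2)), Mul(Rational(-1, 2), Pow(Add(4, J), Rational(1, 2)))))
Pow(Add(Function('d')(A), -13507), Rational(1, 2)) = Pow(Add(Add(Mul(2, Pow(112, 2)), Mul(Rational(-1, 2), Pow(Add(4, 112), Rational(1, 2)))), -13507), Rational(1, 2)) = Pow(Add(Add(Mul(2, 12544), Mul(Rational(-1, 2), Pow(116, Rational(1, 2)))), -13507), Rational(1, 2)) = Pow(Add(Add(25088, Mul(Rational(-1, 2), Mul(2, Pow(29, Rational(1, 2))))), -13507), Rational(1, 2)) = Pow(Add(Add(25088, Mul(-1, Pow(29, Rational(1, 2)))), -13507), Rational(1, 2)) = Pow(Add(11581, Mul(-1, Pow(29, Rational(1, 2)))), Rational(1, 2))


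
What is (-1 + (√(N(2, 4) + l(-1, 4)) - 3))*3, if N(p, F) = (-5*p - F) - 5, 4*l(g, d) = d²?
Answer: -12 + 3*I*√15 ≈ -12.0 + 11.619*I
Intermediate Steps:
l(g, d) = d²/4
N(p, F) = -5 - F - 5*p (N(p, F) = (-F - 5*p) - 5 = -5 - F - 5*p)
(-1 + (√(N(2, 4) + l(-1, 4)) - 3))*3 = (-1 + (√((-5 - 1*4 - 5*2) + (¼)*4²) - 3))*3 = (-1 + (√((-5 - 4 - 10) + (¼)*16) - 3))*3 = (-1 + (√(-19 + 4) - 3))*3 = (-1 + (√(-15) - 3))*3 = (-1 + (I*√15 - 3))*3 = (-1 + (-3 + I*√15))*3 = (-4 + I*√15)*3 = -12 + 3*I*√15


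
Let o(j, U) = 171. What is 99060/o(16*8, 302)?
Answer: 33020/57 ≈ 579.30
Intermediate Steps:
99060/o(16*8, 302) = 99060/171 = 99060*(1/171) = 33020/57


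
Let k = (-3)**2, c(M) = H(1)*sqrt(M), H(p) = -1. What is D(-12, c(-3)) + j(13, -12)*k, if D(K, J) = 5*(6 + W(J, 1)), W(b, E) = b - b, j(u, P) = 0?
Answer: 30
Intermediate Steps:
W(b, E) = 0
c(M) = -sqrt(M)
D(K, J) = 30 (D(K, J) = 5*(6 + 0) = 5*6 = 30)
k = 9
D(-12, c(-3)) + j(13, -12)*k = 30 + 0*9 = 30 + 0 = 30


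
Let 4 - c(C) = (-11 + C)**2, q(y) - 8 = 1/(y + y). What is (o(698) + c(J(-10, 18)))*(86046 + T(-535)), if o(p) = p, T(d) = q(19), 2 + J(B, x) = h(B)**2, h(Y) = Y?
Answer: -22455453951/38 ≈ -5.9093e+8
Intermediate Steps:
q(y) = 8 + 1/(2*y) (q(y) = 8 + 1/(y + y) = 8 + 1/(2*y))
J(B, x) = -2 + B**2
T(d) = 305/38 (T(d) = 8 + (1/2)/19 = 8 + (1/2)*(1/19) = 8 + 1/38 = 305/38)
c(C) = 4 - (-11 + C)**2
(o(698) + c(J(-10, 18)))*(86046 + T(-535)) = (698 + (4 - (-11 + (-2 + (-10)**2))**2))*(86046 + 305/38) = (698 + (4 - (-11 + (-2 + 100))**2))*(3270053/38) = (698 + (4 - (-11 + 98)**2))*(3270053/38) = (698 + (4 - 1*87**2))*(3270053/38) = (698 + (4 - 1*7569))*(3270053/38) = (698 + (4 - 7569))*(3270053/38) = (698 - 7565)*(3270053/38) = -6867*3270053/38 = -22455453951/38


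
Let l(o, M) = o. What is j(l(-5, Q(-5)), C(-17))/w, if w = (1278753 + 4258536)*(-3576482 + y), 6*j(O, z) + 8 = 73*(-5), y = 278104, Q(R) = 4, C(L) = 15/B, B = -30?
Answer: 373/109584433303452 ≈ 3.4038e-12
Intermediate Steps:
C(L) = -½ (C(L) = 15/(-30) = 15*(-1/30) = -½)
j(O, z) = -373/6 (j(O, z) = -4/3 + (73*(-5))/6 = -4/3 + (⅙)*(-365) = -4/3 - 365/6 = -373/6)
w = -18264072217242 (w = (1278753 + 4258536)*(-3576482 + 278104) = 5537289*(-3298378) = -18264072217242)
j(l(-5, Q(-5)), C(-17))/w = -373/6/(-18264072217242) = -373/6*(-1/18264072217242) = 373/109584433303452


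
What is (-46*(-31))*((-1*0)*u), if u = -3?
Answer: 0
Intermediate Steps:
(-46*(-31))*((-1*0)*u) = (-46*(-31))*(-1*0*(-3)) = 1426*(0*(-3)) = 1426*0 = 0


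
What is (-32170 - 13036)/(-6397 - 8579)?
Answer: 22603/7488 ≈ 3.0186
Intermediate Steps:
(-32170 - 13036)/(-6397 - 8579) = -45206/(-14976) = -45206*(-1/14976) = 22603/7488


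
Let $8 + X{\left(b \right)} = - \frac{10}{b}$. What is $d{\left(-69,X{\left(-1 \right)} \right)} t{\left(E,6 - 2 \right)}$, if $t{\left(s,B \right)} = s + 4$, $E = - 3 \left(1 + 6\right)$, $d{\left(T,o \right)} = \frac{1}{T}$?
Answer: $\frac{17}{69} \approx 0.24638$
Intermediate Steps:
$X{\left(b \right)} = -8 - \frac{10}{b}$
$E = -21$ ($E = \left(-3\right) 7 = -21$)
$t{\left(s,B \right)} = 4 + s$
$d{\left(-69,X{\left(-1 \right)} \right)} t{\left(E,6 - 2 \right)} = \frac{4 - 21}{-69} = \left(- \frac{1}{69}\right) \left(-17\right) = \frac{17}{69}$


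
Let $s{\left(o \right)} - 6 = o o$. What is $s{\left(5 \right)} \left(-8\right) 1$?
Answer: $-248$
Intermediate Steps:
$s{\left(o \right)} = 6 + o^{2}$ ($s{\left(o \right)} = 6 + o o = 6 + o^{2}$)
$s{\left(5 \right)} \left(-8\right) 1 = \left(6 + 5^{2}\right) \left(-8\right) 1 = \left(6 + 25\right) \left(-8\right) 1 = 31 \left(-8\right) 1 = \left(-248\right) 1 = -248$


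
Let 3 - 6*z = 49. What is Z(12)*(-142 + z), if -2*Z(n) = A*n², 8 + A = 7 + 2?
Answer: 10776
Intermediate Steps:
z = -23/3 (z = ½ - ⅙*49 = ½ - 49/6 = -23/3 ≈ -7.6667)
A = 1 (A = -8 + (7 + 2) = -8 + 9 = 1)
Z(n) = -n²/2
Z(12)*(-142 + z) = (-½*12²)*(-142 - 23/3) = -½*144*(-449/3) = -72*(-449/3) = 10776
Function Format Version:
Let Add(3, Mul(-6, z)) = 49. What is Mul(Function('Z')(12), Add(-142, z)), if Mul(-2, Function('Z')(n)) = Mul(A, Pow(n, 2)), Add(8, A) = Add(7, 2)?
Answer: 10776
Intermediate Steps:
z = Rational(-23, 3) (z = Add(Rational(1, 2), Mul(Rational(-1, 6), 49)) = Add(Rational(1, 2), Rational(-49, 6)) = Rational(-23, 3) ≈ -7.6667)
A = 1 (A = Add(-8, Add(7, 2)) = Add(-8, 9) = 1)
Function('Z')(n) = Mul(Rational(-1, 2), Pow(n, 2)) (Function('Z')(n) = Mul(Rational(-1, 2), Mul(1, Pow(n, 2))) = Mul(Rational(-1, 2), Pow(n, 2)))
Mul(Function('Z')(12), Add(-142, z)) = Mul(Mul(Rational(-1, 2), Pow(12, 2)), Add(-142, Rational(-23, 3))) = Mul(Mul(Rational(-1, 2), 144), Rational(-449, 3)) = Mul(-72, Rational(-449, 3)) = 10776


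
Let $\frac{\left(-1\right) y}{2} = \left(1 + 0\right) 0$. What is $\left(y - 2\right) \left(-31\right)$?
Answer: $62$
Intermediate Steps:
$y = 0$ ($y = - 2 \left(1 + 0\right) 0 = - 2 \cdot 1 \cdot 0 = \left(-2\right) 0 = 0$)
$\left(y - 2\right) \left(-31\right) = \left(0 - 2\right) \left(-31\right) = \left(-2\right) \left(-31\right) = 62$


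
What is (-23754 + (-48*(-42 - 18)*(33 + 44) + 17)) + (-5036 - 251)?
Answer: 192736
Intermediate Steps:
(-23754 + (-48*(-42 - 18)*(33 + 44) + 17)) + (-5036 - 251) = (-23754 + (-(-2880)*77 + 17)) - 5287 = (-23754 + (-48*(-4620) + 17)) - 5287 = (-23754 + (221760 + 17)) - 5287 = (-23754 + 221777) - 5287 = 198023 - 5287 = 192736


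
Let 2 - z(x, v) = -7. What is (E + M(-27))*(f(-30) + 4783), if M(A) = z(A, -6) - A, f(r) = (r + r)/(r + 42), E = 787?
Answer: 3932294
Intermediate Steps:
z(x, v) = 9 (z(x, v) = 2 - 1*(-7) = 2 + 7 = 9)
f(r) = 2*r/(42 + r) (f(r) = (2*r)/(42 + r) = 2*r/(42 + r))
M(A) = 9 - A
(E + M(-27))*(f(-30) + 4783) = (787 + (9 - 1*(-27)))*(2*(-30)/(42 - 30) + 4783) = (787 + (9 + 27))*(2*(-30)/12 + 4783) = (787 + 36)*(2*(-30)*(1/12) + 4783) = 823*(-5 + 4783) = 823*4778 = 3932294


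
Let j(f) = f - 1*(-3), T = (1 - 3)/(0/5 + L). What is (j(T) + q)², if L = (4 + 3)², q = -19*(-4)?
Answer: 14969161/2401 ≈ 6234.6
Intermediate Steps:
q = 76
L = 49 (L = 7² = 49)
T = -2/49 (T = (1 - 3)/(0/5 + 49) = -2/(0*(⅕) + 49) = -2/(0 + 49) = -2/49 ≈ -0.040816)
j(f) = 3 + f (j(f) = f + 3 = 3 + f)
(j(T) + q)² = ((3 - 2/49) + 76)² = (145/49 + 76)² = (3869/49)² = 14969161/2401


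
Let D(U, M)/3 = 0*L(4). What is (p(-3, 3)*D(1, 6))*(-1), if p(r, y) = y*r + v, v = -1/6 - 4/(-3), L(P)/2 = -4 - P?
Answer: 0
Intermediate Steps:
L(P) = -8 - 2*P (L(P) = 2*(-4 - P) = -8 - 2*P)
v = 7/6 (v = -1*1/6 - 4*(-1/3) = -1/6 + 4/3 = 7/6 ≈ 1.1667)
D(U, M) = 0 (D(U, M) = 3*(0*(-8 - 2*4)) = 3*(0*(-8 - 8)) = 3*(0*(-16)) = 3*0 = 0)
p(r, y) = 7/6 + r*y (p(r, y) = y*r + 7/6 = r*y + 7/6 = 7/6 + r*y)
(p(-3, 3)*D(1, 6))*(-1) = ((7/6 - 3*3)*0)*(-1) = ((7/6 - 9)*0)*(-1) = -47/6*0*(-1) = 0*(-1) = 0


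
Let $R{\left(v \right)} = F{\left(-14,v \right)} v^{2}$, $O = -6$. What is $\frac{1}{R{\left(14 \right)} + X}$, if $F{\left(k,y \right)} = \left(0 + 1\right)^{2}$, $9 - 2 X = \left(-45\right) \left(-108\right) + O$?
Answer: $- \frac{2}{4453} \approx -0.00044914$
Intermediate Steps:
$X = - \frac{4845}{2}$ ($X = \frac{9}{2} - \frac{\left(-45\right) \left(-108\right) - 6}{2} = \frac{9}{2} - \frac{4860 - 6}{2} = \frac{9}{2} - 2427 = - \frac{4845}{2} \approx -2422.5$)
$F{\left(k,y \right)} = 1$ ($F{\left(k,y \right)} = 1^{2} = 1$)
$R{\left(v \right)} = v^{2}$ ($R{\left(v \right)} = 1 v^{2} = v^{2}$)
$\frac{1}{R{\left(14 \right)} + X} = \frac{1}{14^{2} - \frac{4845}{2}} = \frac{1}{196 - \frac{4845}{2}} = \frac{1}{- \frac{4453}{2}} = - \frac{2}{4453}$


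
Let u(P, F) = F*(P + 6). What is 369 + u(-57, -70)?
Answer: 3939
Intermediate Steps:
u(P, F) = F*(6 + P)
369 + u(-57, -70) = 369 - 70*(6 - 57) = 369 - 70*(-51) = 369 + 3570 = 3939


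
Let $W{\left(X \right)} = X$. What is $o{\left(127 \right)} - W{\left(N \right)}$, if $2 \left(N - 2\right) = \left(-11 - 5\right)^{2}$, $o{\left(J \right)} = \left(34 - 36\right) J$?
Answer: $-384$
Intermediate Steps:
$o{\left(J \right)} = - 2 J$ ($o{\left(J \right)} = \left(34 - 36\right) J = - 2 J$)
$N = 130$ ($N = 2 + \frac{\left(-11 - 5\right)^{2}}{2} = 2 + \frac{\left(-16\right)^{2}}{2} = 2 + \frac{1}{2} \cdot 256 = 2 + 128 = 130$)
$o{\left(127 \right)} - W{\left(N \right)} = \left(-2\right) 127 - 130 = -254 - 130 = -384$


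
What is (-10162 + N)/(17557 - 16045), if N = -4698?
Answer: -3715/378 ≈ -9.8280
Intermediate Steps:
(-10162 + N)/(17557 - 16045) = (-10162 - 4698)/(17557 - 16045) = -14860/1512 = -14860*1/1512 = -3715/378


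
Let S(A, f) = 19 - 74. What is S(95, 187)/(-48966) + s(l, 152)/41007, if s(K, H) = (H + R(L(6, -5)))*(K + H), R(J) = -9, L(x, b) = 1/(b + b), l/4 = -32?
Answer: 56768899/669316254 ≈ 0.084816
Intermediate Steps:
l = -128 (l = 4*(-32) = -128)
L(x, b) = 1/(2*b)
S(A, f) = -55
s(K, H) = (-9 + H)*(H + K) (s(K, H) = (H - 9)*(K + H) = (-9 + H)*(H + K))
S(95, 187)/(-48966) + s(l, 152)/41007 = -55/(-48966) + (152² - 9*152 - 9*(-128) + 152*(-128))/41007 = -55*(-1/48966) + (23104 - 1368 + 1152 - 19456)*(1/41007) = 55/48966 + 3432*(1/41007) = 55/48966 + 1144/13669 = 56768899/669316254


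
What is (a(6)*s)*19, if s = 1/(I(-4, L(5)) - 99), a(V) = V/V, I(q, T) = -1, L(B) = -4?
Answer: -19/100 ≈ -0.19000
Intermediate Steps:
a(V) = 1
s = -1/100 (s = 1/(-1 - 99) = 1/(-100) = -1/100 ≈ -0.010000)
(a(6)*s)*19 = (1*(-1/100))*19 = -1/100*19 = -19/100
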